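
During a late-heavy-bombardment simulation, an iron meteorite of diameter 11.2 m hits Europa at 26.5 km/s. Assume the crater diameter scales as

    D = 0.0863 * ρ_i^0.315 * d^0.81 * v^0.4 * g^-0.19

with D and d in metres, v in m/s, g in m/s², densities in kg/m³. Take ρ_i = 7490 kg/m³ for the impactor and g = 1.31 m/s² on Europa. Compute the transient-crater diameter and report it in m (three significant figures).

In SI units: v = 26500 m/s.
ρ_i^0.315 = 7490^0.315 = 16.61
d^0.81 = 11.2^0.81 = 7.077
v^0.4 = 26500^0.4 = 58.79
g^-0.19 = 1.31^-0.19 = 0.9500
D = 0.0863 × 16.61 × 7.077 × 58.79 × 0.9500 = 566.6 m

D ≈ 567 m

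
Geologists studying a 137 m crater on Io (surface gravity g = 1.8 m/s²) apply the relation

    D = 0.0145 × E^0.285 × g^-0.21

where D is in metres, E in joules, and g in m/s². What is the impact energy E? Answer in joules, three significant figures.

Rearranging: E = [D / (0.0145 · g^-0.21)]^(1/0.285).
g^-0.21 = 1.8^-0.21 = 0.8839
D / (0.0145 × 0.8839) = 137 / (0.01282) = 1.069 × 10^4
E = (1.069 × 10^4)^3.5088 = 1.370 × 10^14 J

E ≈ 1.37 × 10^14 J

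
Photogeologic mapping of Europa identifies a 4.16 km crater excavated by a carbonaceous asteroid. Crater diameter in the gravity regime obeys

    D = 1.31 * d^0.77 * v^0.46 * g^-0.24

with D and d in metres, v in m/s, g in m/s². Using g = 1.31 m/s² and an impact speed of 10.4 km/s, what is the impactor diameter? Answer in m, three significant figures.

Rearranging for d: d = [D / (1.31 · 10400^0.46 · 1.31^-0.24)]^(1/0.77).
D = 4160 m.
10400^0.46 = 70.44
1.31^-0.24 = 0.9372
Denominator = 1.31 × 70.44 × 0.9372 = 86.48
D / 86.48 = 4160 / 86.48 = 48.10
d = 48.10^(1/0.77) = 48.10^1.2987 = 153.0 m

d ≈ 153 m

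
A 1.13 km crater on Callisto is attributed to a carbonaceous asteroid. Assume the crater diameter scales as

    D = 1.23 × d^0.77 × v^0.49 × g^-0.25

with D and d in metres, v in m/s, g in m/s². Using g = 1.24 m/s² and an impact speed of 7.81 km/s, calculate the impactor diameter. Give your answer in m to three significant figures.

d ≈ 25.2 m

Rearranging for d: d = [D / (1.23 · 7810^0.49 · 1.24^-0.25)]^(1/0.77).
D = 1130 m.
7810^0.49 = 80.80
1.24^-0.25 = 0.9476
Denominator = 1.23 × 80.80 × 0.9476 = 94.18
D / 94.18 = 1130 / 94.18 = 12.00
d = 12.00^(1/0.77) = 12.00^1.2987 = 25.21 m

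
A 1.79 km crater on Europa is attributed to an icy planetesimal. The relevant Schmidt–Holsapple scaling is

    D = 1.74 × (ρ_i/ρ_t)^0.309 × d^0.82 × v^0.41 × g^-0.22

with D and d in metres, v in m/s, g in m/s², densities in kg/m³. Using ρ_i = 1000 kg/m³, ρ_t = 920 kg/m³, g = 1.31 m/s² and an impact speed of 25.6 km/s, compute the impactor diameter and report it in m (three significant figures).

Rearranging for d: d = [D / (1.74 · (1000/920)^0.309 · 25600^0.41 · 1.31^-0.22)]^(1/0.82).
D = 1790 m.
(1000/920)^0.309 = 1.026
25600^0.41 = 64.18
1.31^-0.22 = 0.9423
Denominator = 1.74 × 1.026 × 64.18 × 0.9423 = 108.0
D / 108.0 = 1790 / 108.0 = 16.57
d = 16.57^(1/0.82) = 16.57^1.2195 = 30.69 m

d ≈ 30.7 m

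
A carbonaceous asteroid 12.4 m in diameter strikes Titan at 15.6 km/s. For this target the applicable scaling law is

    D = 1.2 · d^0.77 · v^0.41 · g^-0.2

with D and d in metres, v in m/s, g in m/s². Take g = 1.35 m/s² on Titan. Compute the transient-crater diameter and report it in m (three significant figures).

In SI units: v = 15600 m/s.
d^0.77 = 12.4^0.77 = 6.949
v^0.41 = 15600^0.41 = 52.38
g^-0.2 = 1.35^-0.2 = 0.9417
D = 1.2 × 6.949 × 52.38 × 0.9417 = 411.3 m

D ≈ 411 m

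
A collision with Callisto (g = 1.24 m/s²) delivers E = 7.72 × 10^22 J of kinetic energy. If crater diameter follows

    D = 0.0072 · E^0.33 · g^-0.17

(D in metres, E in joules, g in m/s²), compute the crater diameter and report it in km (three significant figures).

E^0.33 = (7.72 × 10^22)^0.33 = 3.572 × 10^7
g^-0.17 = 1.24^-0.17 = 0.9641
D = 0.0072 × 3.572 × 10^7 × 0.9641 = 2.480 × 10^5 m
   = 248.0 km

D ≈ 248 km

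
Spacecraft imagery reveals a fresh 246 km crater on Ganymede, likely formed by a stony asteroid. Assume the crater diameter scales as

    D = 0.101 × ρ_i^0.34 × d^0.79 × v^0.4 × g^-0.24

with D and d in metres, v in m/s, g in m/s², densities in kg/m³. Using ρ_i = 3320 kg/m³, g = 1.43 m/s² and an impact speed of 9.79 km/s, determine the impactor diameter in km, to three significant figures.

d ≈ 39.4 km

Rearranging for d: d = [D / (0.101 · 3320^0.34 · 9790^0.4 · 1.43^-0.24)]^(1/0.79).
D = 246000 m.
3320^0.34 = 15.75
9790^0.4 = 39.47
1.43^-0.24 = 0.9177
Denominator = 0.101 × 15.75 × 39.47 × 0.9177 = 57.62
D / 57.62 = 246000 / 57.62 = 4269
d = 4269^(1/0.79) = 4269^1.2658 = 39379 m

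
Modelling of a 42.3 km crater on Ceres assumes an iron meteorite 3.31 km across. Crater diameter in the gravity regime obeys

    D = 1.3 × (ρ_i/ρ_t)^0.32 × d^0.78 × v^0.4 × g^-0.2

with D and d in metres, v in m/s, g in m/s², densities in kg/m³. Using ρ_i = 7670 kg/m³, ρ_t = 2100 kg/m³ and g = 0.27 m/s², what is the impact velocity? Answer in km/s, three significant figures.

Rearranging for v: v = [D / (1.3 · (7670/2100)^0.32 · 3310^0.78 · 0.27^-0.2)]^(1/0.4).
D = 42300 m.
(7670/2100)^0.32 = 1.514
3310^0.78 = 556.5
0.27^-0.2 = 1.299
Denominator = 1.3 × 1.514 × 556.5 × 1.299 = 1423
D / 1423 = 42300 / 1423 = 29.73
v = 29.73^(1/0.4) = 29.73^2.5 = 4819 m/s

v ≈ 4.82 km/s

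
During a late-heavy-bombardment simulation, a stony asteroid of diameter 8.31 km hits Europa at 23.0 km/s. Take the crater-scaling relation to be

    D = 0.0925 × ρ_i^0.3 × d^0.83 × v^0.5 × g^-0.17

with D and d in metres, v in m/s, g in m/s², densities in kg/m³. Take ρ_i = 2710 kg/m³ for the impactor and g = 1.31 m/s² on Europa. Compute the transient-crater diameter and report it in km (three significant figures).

In SI units: d = 8310 m, v = 23000 m/s.
ρ_i^0.3 = 2710^0.3 = 10.71
d^0.83 = 8310^0.83 = 1792
v^0.5 = 23000^0.5 = 151.7
g^-0.17 = 1.31^-0.17 = 0.9551
D = 0.0925 × 10.71 × 1792 × 151.7 × 0.9551 = 2.572 × 10^5 m
   = 257.2 km

D ≈ 257 km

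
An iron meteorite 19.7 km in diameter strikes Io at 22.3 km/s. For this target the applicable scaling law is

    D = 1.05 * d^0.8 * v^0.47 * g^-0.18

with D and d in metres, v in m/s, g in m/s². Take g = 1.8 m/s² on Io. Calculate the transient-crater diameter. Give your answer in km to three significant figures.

D ≈ 285 km

In SI units: d = 19700 m, v = 22300 m/s.
d^0.8 = 19700^0.8 = 2726
v^0.47 = 22300^0.47 = 110.6
g^-0.18 = 1.8^-0.18 = 0.8996
D = 1.05 × 2726 × 110.6 × 0.8996 = 2.848 × 10^5 m
   = 284.8 km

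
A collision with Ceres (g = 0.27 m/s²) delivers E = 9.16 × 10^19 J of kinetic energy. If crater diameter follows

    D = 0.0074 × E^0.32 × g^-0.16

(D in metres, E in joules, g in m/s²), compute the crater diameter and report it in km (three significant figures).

D ≈ 22.3 km

E^0.32 = (9.16 × 10^19)^0.32 = 2.442 × 10^6
g^-0.16 = 0.27^-0.16 = 1.233
D = 0.0074 × 2.442 × 10^6 × 1.233 = 22281 m
   = 22.28 km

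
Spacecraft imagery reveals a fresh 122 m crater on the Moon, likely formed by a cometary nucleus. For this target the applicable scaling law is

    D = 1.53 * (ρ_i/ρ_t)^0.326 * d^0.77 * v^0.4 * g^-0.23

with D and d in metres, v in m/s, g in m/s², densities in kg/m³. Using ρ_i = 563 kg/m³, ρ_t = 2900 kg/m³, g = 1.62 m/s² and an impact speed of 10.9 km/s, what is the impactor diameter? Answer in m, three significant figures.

Rearranging for d: d = [D / (1.53 · (563/2900)^0.326 · 10900^0.4 · 1.62^-0.23)]^(1/0.77).
(563/2900)^0.326 = 0.5860
10900^0.4 = 41.21
1.62^-0.23 = 0.8950
Denominator = 1.53 × 0.5860 × 41.21 × 0.8950 = 33.07
D / 33.07 = 122 / 33.07 = 3.689
d = 3.689^(1/0.77) = 3.689^1.2987 = 5.448 m

d ≈ 5.45 m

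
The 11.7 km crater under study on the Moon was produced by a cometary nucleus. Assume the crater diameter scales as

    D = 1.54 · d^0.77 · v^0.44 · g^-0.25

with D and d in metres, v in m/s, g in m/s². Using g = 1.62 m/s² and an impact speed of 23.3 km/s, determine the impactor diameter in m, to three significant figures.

Rearranging for d: d = [D / (1.54 · 23300^0.44 · 1.62^-0.25)]^(1/0.77).
D = 11700 m.
23300^0.44 = 83.49
1.62^-0.25 = 0.8864
Denominator = 1.54 × 83.49 × 0.8864 = 114.0
D / 114.0 = 11700 / 114.0 = 102.6
d = 102.6^(1/0.77) = 102.6^1.2987 = 409.1 m

d ≈ 409 m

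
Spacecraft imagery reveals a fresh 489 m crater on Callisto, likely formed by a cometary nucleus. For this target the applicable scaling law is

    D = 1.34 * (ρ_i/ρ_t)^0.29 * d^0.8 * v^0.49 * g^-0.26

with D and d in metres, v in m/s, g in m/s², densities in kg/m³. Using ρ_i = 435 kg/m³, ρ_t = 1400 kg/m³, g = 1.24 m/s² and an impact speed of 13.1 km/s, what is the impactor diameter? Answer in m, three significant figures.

Rearranging for d: d = [D / (1.34 · (435/1400)^0.29 · 13100^0.49 · 1.24^-0.26)]^(1/0.8).
(435/1400)^0.29 = 0.7125
13100^0.49 = 104.1
1.24^-0.26 = 0.9456
Denominator = 1.34 × 0.7125 × 104.1 × 0.9456 = 93.98
D / 93.98 = 489 / 93.98 = 5.203
d = 5.203^(1/0.8) = 5.203^1.25 = 7.858 m

d ≈ 7.86 m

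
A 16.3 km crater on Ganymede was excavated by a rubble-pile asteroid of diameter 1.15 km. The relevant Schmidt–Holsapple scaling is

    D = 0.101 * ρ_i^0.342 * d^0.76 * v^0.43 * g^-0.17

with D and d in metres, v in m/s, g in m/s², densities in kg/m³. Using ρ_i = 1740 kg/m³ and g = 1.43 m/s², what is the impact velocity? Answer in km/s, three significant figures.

v ≈ 15.3 km/s

Rearranging for v: v = [D / (0.101 · 1740^0.342 · 1150^0.76 · 1.43^-0.17)]^(1/0.43).
D = 16300 m.
1740^0.342 = 12.83
1150^0.76 = 211.9
1.43^-0.17 = 0.9410
Denominator = 0.101 × 12.83 × 211.9 × 0.9410 = 258.4
D / 258.4 = 16300 / 258.4 = 63.08
v = 63.08^(1/0.43) = 63.08^2.3256 = 15340 m/s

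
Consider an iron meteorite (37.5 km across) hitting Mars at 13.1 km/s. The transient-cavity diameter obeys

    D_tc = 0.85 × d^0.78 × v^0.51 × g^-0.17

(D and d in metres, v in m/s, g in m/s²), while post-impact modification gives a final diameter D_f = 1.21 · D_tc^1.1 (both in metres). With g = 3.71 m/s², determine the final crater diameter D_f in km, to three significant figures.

D_f ≈ 1360 km

In SI: d = 37500 m, v = 13100 m/s.
d^0.78 = 37500^0.78 = 3696
v^0.51 = 13100^0.51 = 125.8
g^-0.17 = 3.71^-0.17 = 0.8002
D_tc = 0.85 × 3696 × 125.8 × 0.8002 = 3.162 × 10^5 m
D_f = 1.21 × (3.162 × 10^5)^1.1 = 1.358 × 10^6 m
     = 1358 km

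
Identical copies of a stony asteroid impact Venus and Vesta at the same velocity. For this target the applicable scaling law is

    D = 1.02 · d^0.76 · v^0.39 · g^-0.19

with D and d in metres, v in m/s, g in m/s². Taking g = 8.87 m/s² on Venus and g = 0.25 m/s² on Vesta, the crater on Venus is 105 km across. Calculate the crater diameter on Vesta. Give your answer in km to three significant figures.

All impactor-dependent factors cancel in the ratio, leaving D_Vesta/D_Venus = (g_Vesta/g_Venus)^-0.19.
(0.25/8.87)^-0.19 = 0.02818^-0.19 = 1.970
D_Vesta = 1.970 × 105 km = 207 km

D ≈ 207 km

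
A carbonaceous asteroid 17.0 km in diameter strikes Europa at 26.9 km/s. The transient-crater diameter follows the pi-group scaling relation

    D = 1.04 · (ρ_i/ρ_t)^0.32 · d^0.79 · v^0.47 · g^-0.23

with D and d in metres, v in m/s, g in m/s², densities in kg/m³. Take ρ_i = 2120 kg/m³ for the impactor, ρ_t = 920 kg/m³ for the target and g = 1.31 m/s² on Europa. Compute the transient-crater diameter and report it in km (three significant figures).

In SI units: d = 17000 m, v = 26900 m/s.
(ρ_i/ρ_t)^0.32 = (2120/920)^0.32 = 1.306
d^0.79 = 17000^0.79 = 2198
v^0.47 = 26900^0.47 = 120.8
g^-0.23 = 1.31^-0.23 = 0.9398
D = 1.04 × 1.306 × 2198 × 120.8 × 0.9398 = 3.389 × 10^5 m
   = 338.9 km

D ≈ 339 km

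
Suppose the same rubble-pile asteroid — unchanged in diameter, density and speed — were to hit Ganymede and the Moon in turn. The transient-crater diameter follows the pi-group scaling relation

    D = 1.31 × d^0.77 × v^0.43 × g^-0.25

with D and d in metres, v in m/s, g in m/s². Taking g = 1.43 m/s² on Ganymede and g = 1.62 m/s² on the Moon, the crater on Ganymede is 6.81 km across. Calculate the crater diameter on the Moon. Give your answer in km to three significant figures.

D ≈ 6.60 km

All impactor-dependent factors cancel in the ratio, leaving D_Moon/D_Ganymede = (g_Moon/g_Ganymede)^-0.25.
(1.62/1.43)^-0.25 = 1.133^-0.25 = 0.9693
D_Moon = 0.9693 × 6.81 km = 6.60 km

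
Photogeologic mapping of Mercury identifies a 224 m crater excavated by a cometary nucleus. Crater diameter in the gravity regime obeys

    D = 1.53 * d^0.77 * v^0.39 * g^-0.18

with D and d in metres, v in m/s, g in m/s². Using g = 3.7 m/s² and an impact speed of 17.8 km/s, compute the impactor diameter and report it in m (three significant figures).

d ≈ 6.20 m

Rearranging for d: d = [D / (1.53 · 17800^0.39 · 3.7^-0.18)]^(1/0.77).
17800^0.39 = 45.46
3.7^-0.18 = 0.7902
Denominator = 1.53 × 45.46 × 0.7902 = 54.96
D / 54.96 = 224 / 54.96 = 4.076
d = 4.076^(1/0.77) = 4.076^1.2987 = 6.202 m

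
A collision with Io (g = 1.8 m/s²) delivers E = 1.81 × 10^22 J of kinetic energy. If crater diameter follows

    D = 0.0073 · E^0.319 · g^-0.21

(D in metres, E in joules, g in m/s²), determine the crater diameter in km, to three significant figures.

E^0.319 = (1.81 × 10^22)^0.319 = 1.260 × 10^7
g^-0.21 = 1.8^-0.21 = 0.8839
D = 0.0073 × 1.260 × 10^7 × 0.8839 = 81301 m
   = 81.30 km

D ≈ 81.3 km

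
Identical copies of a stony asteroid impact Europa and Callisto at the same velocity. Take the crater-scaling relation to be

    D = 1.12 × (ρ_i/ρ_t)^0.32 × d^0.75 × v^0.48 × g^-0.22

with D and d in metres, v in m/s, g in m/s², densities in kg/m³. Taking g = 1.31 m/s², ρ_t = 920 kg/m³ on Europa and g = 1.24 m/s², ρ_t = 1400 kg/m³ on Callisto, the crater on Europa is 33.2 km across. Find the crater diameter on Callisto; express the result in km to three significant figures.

The impactor-only factors (d, v, ρ_i) cancel in the ratio, leaving D_Callisto/D_Europa = (g_Callisto/g_Europa)^-0.22 · (ρ_t,Europa/ρ_t,Callisto)^0.32.
(1.24/1.31)^-0.22 = 0.9466^-0.22 = 1.012
(920/1400)^0.32 = 0.6571^0.32 = 0.8743
Ratio = 1.012 × 0.8743 = 0.8848
D_Callisto = 0.8848 × 33.2 km = 29.4 km

D ≈ 29.4 km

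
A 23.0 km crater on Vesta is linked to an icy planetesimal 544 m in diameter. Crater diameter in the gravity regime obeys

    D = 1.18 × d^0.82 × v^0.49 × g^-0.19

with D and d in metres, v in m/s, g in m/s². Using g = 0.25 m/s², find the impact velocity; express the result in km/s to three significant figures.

v ≈ 8.78 km/s

Rearranging for v: v = [D / (1.18 · 544^0.82 · 0.25^-0.19)]^(1/0.49).
D = 23000 m.
544^0.82 = 175.1
0.25^-0.19 = 1.301
Denominator = 1.18 × 175.1 × 1.301 = 268.8
D / 268.8 = 23000 / 268.8 = 85.57
v = 85.57^(1/0.49) = 85.57^2.0408 = 8780 m/s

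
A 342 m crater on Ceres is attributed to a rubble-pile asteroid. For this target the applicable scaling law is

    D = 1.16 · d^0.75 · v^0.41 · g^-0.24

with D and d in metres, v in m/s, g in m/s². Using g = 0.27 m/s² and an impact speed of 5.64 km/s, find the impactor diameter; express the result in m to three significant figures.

d ≈ 11.5 m

Rearranging for d: d = [D / (1.16 · 5640^0.41 · 0.27^-0.24)]^(1/0.75).
5640^0.41 = 34.52
0.27^-0.24 = 1.369
Denominator = 1.16 × 34.52 × 1.369 = 54.82
D / 54.82 = 342 / 54.82 = 6.239
d = 6.239^(1/0.75) = 6.239^1.3333 = 11.48 m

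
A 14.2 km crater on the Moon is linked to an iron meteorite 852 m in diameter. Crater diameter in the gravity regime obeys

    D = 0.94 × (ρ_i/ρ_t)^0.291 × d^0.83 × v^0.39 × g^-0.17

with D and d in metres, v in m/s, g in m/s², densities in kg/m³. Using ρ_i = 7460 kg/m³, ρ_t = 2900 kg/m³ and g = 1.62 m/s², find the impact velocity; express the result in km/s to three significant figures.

v ≈ 18.4 km/s

Rearranging for v: v = [D / (0.94 · (7460/2900)^0.291 · 852^0.83 · 1.62^-0.17)]^(1/0.39).
D = 14200 m.
(7460/2900)^0.291 = 1.316
852^0.83 = 270.6
1.62^-0.17 = 0.9213
Denominator = 0.94 × 1.316 × 270.6 × 0.9213 = 308.4
D / 308.4 = 14200 / 308.4 = 46.04
v = 46.04^(1/0.39) = 46.04^2.5641 = 18384 m/s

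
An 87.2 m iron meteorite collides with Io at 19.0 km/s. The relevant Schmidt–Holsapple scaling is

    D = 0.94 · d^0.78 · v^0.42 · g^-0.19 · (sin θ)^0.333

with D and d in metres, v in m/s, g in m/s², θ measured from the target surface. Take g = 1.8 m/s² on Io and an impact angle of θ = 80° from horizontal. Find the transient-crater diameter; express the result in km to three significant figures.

D ≈ 1.71 km

In SI units: v = 19000 m/s.
d^0.78 = 87.2^0.78 = 32.63
v^0.42 = 19000^0.42 = 62.67
g^-0.19 = 1.8^-0.19 = 0.8943
(sin 80°)^0.333 = 0.9848^0.333 = 0.9949
D = 0.94 × 32.63 × 62.67 × 0.8943 × 0.9949 = 1710 m
   = 1.710 km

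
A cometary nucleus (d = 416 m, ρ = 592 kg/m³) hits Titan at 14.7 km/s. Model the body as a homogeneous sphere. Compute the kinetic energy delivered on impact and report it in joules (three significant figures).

v = 14700 m/s.
Mass m = (π/6) ρ d³ = (π/6) × 592 × (416)³ = 2.232 × 10^10 kg
E = ½ m v² = 0.5 × 2.232 × 10^10 × (14700)² = 2.412 × 10^18 J

E ≈ 2.41 × 10^18 J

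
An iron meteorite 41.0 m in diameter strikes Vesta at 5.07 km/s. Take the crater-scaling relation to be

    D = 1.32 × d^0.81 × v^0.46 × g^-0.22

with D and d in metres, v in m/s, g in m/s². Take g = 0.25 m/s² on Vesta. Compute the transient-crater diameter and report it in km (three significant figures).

In SI units: v = 5070 m/s.
d^0.81 = 41^0.81 = 20.25
v^0.46 = 5070^0.46 = 50.62
g^-0.22 = 0.25^-0.22 = 1.357
D = 1.32 × 20.25 × 50.62 × 1.357 = 1836 m
   = 1.836 km

D ≈ 1.84 km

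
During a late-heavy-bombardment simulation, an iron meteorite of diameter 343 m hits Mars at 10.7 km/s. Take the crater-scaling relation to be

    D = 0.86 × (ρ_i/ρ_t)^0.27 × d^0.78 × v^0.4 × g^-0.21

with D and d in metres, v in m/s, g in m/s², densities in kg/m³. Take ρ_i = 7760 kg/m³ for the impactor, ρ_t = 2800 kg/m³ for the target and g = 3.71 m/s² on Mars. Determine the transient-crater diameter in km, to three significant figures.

D ≈ 3.34 km

In SI units: v = 10700 m/s.
(ρ_i/ρ_t)^0.27 = (7760/2800)^0.27 = 1.317
d^0.78 = 343^0.78 = 94.96
v^0.4 = 10700^0.4 = 40.90
g^-0.21 = 3.71^-0.21 = 0.7593
D = 0.86 × 1.317 × 94.96 × 40.90 × 0.7593 = 3340 m
   = 3.340 km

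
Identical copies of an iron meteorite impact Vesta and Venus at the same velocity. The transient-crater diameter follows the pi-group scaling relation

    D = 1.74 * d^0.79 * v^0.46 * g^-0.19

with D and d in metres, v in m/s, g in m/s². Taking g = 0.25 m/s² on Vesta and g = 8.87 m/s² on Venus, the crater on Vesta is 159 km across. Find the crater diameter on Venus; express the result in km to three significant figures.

All impactor-dependent factors cancel in the ratio, leaving D_Venus/D_Vesta = (g_Venus/g_Vesta)^-0.19.
(8.87/0.25)^-0.19 = 35.48^-0.19 = 0.5076
D_Venus = 0.5076 × 159 km = 80.7 km

D ≈ 80.7 km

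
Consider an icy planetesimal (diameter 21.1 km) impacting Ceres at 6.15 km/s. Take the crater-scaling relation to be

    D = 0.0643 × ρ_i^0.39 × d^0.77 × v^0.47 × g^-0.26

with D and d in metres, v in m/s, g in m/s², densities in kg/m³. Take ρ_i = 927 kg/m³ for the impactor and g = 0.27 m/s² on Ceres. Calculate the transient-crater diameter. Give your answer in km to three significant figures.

In SI units: d = 21100 m, v = 6150 m/s.
ρ_i^0.39 = 927^0.39 = 14.36
d^0.77 = 21100^0.77 = 2136
v^0.47 = 6150^0.47 = 60.36
g^-0.26 = 0.27^-0.26 = 1.406
D = 0.0643 × 14.36 × 2136 × 60.36 × 1.406 = 1.674 × 10^5 m
   = 167.4 km

D ≈ 167 km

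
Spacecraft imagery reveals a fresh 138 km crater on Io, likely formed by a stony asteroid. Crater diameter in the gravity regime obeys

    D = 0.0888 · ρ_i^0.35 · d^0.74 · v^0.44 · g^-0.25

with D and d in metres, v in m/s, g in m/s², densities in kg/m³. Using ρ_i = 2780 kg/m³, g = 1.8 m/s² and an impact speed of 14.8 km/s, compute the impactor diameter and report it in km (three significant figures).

Rearranging for d: d = [D / (0.0888 · 2780^0.35 · 14800^0.44 · 1.8^-0.25)]^(1/0.74).
D = 138000 m.
2780^0.35 = 16.05
14800^0.44 = 68.38
1.8^-0.25 = 0.8633
Denominator = 0.0888 × 16.05 × 68.38 × 0.8633 = 84.14
D / 84.14 = 138000 / 84.14 = 1640
d = 1640^(1/0.74) = 1640^1.3514 = 22108 m

d ≈ 22.1 km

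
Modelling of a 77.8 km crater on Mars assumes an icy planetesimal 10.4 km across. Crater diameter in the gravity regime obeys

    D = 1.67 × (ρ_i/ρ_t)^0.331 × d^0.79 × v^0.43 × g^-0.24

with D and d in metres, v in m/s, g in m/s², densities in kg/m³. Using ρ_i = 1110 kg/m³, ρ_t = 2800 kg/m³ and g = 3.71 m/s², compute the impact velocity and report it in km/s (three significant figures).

Rearranging for v: v = [D / (1.67 · (1110/2800)^0.331 · 10400^0.79 · 3.71^-0.24)]^(1/0.43).
D = 77800 m.
(1110/2800)^0.331 = 0.7362
10400^0.79 = 1491
3.71^-0.24 = 0.7300
Denominator = 1.67 × 0.7362 × 1491 × 0.7300 = 1338
D / 1338 = 77800 / 1338 = 58.15
v = 58.15^(1/0.43) = 58.15^2.3256 = 12695 m/s

v ≈ 12.7 km/s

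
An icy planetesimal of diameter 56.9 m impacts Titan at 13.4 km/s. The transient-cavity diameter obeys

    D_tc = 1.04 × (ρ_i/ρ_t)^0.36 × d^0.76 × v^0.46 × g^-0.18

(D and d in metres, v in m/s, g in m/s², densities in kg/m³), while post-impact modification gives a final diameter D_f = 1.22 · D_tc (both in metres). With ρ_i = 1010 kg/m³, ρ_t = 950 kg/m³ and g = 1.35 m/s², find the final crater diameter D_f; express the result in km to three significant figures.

D_f ≈ 2.10 km

v = 13400 m/s.
(ρ_i/ρ_t)^0.36 = (1010/950)^0.36 = 1.022
d^0.76 = 56.9^0.76 = 21.57
v^0.46 = 13400^0.46 = 79.15
g^-0.18 = 1.35^-0.18 = 0.9474
D_tc = 1.04 × 1.022 × 21.57 × 79.15 × 0.9474 = 1719 m
D_f = 1.22 × 1719 = 2097 m
     = 2.097 km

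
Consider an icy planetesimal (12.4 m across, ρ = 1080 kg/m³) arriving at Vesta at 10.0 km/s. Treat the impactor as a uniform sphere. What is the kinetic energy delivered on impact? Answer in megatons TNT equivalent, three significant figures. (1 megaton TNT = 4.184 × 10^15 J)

v = 10000 m/s.
Mass m = (π/6) ρ d³ = (π/6) × 1080 × (12.4)³ = 1.078 × 10^6 kg
E = ½ m v² = 0.5 × 1.078 × 10^6 × (10000)² = 5.390 × 10^13 J
   = 5.390 × 10^13 / 4.184×10^15 = 0.01288 Mt

E ≈ 0.0129 Mt TNT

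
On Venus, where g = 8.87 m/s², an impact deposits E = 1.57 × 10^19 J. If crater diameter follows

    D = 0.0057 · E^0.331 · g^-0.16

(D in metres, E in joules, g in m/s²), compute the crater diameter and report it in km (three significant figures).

D ≈ 9.08 km

E^0.331 = (1.57 × 10^19)^0.331 = 2.259 × 10^6
g^-0.16 = 8.87^-0.16 = 0.7052
D = 0.0057 × 2.259 × 10^6 × 0.7052 = 9080 m
   = 9.080 km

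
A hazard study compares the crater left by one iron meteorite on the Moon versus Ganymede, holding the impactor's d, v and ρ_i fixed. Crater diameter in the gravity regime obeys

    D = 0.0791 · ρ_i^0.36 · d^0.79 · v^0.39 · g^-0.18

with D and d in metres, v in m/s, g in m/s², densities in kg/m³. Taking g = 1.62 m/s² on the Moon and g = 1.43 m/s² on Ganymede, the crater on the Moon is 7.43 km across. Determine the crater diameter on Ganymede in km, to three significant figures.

D ≈ 7.60 km

All impactor-dependent factors cancel in the ratio, leaving D_Ganymede/D_Moon = (g_Ganymede/g_Moon)^-0.18.
(1.43/1.62)^-0.18 = 0.8827^-0.18 = 1.023
D_Ganymede = 1.023 × 7.43 km = 7.60 km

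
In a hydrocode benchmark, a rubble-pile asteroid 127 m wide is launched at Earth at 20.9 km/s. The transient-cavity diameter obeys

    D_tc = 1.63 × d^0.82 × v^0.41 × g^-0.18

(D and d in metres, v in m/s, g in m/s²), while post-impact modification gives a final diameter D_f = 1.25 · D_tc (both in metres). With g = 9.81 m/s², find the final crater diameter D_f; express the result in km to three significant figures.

v = 20900 m/s.
d^0.82 = 127^0.82 = 53.10
v^0.41 = 20900^0.41 = 59.06
g^-0.18 = 9.81^-0.18 = 0.6630
D_tc = 1.63 × 53.10 × 59.06 × 0.6630 = 3389 m
D_f = 1.25 × 3389 = 4236 m
     = 4.236 km

D_f ≈ 4.24 km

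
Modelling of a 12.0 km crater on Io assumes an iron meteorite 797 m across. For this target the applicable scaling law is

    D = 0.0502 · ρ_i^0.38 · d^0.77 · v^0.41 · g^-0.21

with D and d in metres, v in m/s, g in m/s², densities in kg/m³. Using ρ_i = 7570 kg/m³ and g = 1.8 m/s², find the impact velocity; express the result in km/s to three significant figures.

v ≈ 16.0 km/s

Rearranging for v: v = [D / (0.0502 · 7570^0.38 · 797^0.77 · 1.8^-0.21)]^(1/0.41).
D = 12000 m.
7570^0.38 = 29.79
797^0.77 = 171.4
1.8^-0.21 = 0.8839
Denominator = 0.0502 × 29.79 × 171.4 × 0.8839 = 226.6
D / 226.6 = 12000 / 226.6 = 52.96
v = 52.96^(1/0.41) = 52.96^2.439 = 16022 m/s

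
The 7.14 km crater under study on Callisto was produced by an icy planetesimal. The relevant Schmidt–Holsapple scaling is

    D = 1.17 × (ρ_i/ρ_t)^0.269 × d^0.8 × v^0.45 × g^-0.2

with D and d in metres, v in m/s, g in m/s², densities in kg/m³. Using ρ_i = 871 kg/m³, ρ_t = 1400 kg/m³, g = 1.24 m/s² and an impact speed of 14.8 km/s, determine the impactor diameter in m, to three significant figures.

d ≈ 301 m

Rearranging for d: d = [D / (1.17 · (871/1400)^0.269 · 14800^0.45 · 1.24^-0.2)]^(1/0.8).
D = 7140 m.
(871/1400)^0.269 = 0.8801
14800^0.45 = 75.27
1.24^-0.2 = 0.9579
Denominator = 1.17 × 0.8801 × 75.27 × 0.9579 = 74.24
D / 74.24 = 7140 / 74.24 = 96.17
d = 96.17^(1/0.8) = 96.17^1.25 = 301.2 m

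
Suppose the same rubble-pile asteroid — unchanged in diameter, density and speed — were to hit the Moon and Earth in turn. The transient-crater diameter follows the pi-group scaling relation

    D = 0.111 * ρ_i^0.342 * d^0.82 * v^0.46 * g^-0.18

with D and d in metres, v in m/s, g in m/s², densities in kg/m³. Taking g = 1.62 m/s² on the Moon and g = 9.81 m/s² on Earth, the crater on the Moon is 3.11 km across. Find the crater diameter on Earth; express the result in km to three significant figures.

All impactor-dependent factors cancel in the ratio, leaving D_Earth/D_Moon = (g_Earth/g_Moon)^-0.18.
(9.81/1.62)^-0.18 = 6.056^-0.18 = 0.7231
D_Earth = 0.7231 × 3.11 km = 2.25 km

D ≈ 2.25 km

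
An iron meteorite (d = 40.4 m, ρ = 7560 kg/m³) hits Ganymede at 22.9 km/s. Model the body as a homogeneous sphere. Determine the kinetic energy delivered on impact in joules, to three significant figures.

v = 22900 m/s.
Mass m = (π/6) ρ d³ = (π/6) × 7560 × (40.4)³ = 2.610 × 10^8 kg
E = ½ m v² = 0.5 × 2.610 × 10^8 × (22900)² = 6.844 × 10^16 J

E ≈ 6.84 × 10^16 J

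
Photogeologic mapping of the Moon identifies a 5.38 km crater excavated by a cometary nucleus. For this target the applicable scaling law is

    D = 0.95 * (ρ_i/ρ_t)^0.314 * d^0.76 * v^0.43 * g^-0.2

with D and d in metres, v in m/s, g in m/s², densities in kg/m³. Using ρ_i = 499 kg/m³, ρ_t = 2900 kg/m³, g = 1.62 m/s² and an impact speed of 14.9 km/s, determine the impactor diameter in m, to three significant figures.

Rearranging for d: d = [D / (0.95 · (499/2900)^0.314 · 14900^0.43 · 1.62^-0.2)]^(1/0.76).
D = 5380 m.
(499/2900)^0.314 = 0.5755
14900^0.43 = 62.30
1.62^-0.2 = 0.9080
Denominator = 0.95 × 0.5755 × 62.30 × 0.9080 = 30.93
D / 30.93 = 5380 / 30.93 = 173.9
d = 173.9^(1/0.76) = 173.9^1.3158 = 886.7 m

d ≈ 887 m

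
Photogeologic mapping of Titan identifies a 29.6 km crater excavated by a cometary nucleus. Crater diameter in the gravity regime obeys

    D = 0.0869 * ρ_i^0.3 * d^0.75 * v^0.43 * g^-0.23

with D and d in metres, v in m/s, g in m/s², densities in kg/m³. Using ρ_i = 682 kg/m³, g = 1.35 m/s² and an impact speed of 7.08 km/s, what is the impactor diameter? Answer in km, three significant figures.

Rearranging for d: d = [D / (0.0869 · 682^0.3 · 7080^0.43 · 1.35^-0.23)]^(1/0.75).
D = 29600 m.
682^0.3 = 7.082
7080^0.43 = 45.24
1.35^-0.23 = 0.9333
Denominator = 0.0869 × 7.082 × 45.24 × 0.9333 = 25.98
D / 25.98 = 29600 / 25.98 = 1139
d = 1139^(1/0.75) = 1139^1.3333 = 11892 m

d ≈ 11.9 km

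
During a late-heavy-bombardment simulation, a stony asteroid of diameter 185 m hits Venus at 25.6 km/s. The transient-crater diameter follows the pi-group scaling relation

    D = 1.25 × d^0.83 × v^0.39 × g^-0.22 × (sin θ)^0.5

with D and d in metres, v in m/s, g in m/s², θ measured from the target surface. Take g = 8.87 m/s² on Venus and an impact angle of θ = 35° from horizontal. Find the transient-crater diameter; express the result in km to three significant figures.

D ≈ 2.34 km

In SI units: v = 25600 m/s.
d^0.83 = 185^0.83 = 76.16
v^0.39 = 25600^0.39 = 52.39
g^-0.22 = 8.87^-0.22 = 0.6187
(sin 35°)^0.5 = 0.5736^0.5 = 0.7574
D = 1.25 × 76.16 × 52.39 × 0.6187 × 0.7574 = 2337 m
   = 2.337 km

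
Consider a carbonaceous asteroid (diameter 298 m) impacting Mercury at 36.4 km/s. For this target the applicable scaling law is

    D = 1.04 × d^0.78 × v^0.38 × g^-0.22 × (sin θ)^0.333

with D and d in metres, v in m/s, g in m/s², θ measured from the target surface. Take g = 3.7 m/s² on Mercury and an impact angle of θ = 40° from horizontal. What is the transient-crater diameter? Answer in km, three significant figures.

In SI units: v = 36400 m/s.
d^0.78 = 298^0.78 = 85.09
v^0.38 = 36400^0.38 = 54.10
g^-0.22 = 3.7^-0.22 = 0.7499
(sin 40°)^0.333 = 0.6428^0.333 = 0.8632
D = 1.04 × 85.09 × 54.10 × 0.7499 × 0.8632 = 3099 m
   = 3.099 km

D ≈ 3.10 km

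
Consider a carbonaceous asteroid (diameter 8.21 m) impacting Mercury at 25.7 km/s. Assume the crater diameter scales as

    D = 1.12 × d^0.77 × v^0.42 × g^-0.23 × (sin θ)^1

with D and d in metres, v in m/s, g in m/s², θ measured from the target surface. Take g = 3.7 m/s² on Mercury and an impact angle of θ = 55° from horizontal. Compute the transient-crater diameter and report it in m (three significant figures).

D ≈ 244 m

In SI units: v = 25700 m/s.
d^0.77 = 8.21^0.77 = 5.059
v^0.42 = 25700^0.42 = 71.15
g^-0.23 = 3.7^-0.23 = 0.7401
(sin 55°)^1 = 0.8192^1 = 0.8192
D = 1.12 × 5.059 × 71.15 × 0.7401 × 0.8192 = 244.4 m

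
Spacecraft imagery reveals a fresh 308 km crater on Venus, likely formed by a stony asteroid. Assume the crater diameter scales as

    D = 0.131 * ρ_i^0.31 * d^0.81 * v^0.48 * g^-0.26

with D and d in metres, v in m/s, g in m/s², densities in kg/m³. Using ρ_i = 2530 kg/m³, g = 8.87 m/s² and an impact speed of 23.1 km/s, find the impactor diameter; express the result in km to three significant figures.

Rearranging for d: d = [D / (0.131 · 2530^0.31 · 23100^0.48 · 8.87^-0.26)]^(1/0.81).
D = 308000 m.
2530^0.31 = 11.35
23100^0.48 = 124.3
8.87^-0.26 = 0.5669
Denominator = 0.131 × 11.35 × 124.3 × 0.5669 = 104.8
D / 104.8 = 308000 / 104.8 = 2939
d = 2939^(1/0.81) = 2939^1.2346 = 19135 m

d ≈ 19.1 km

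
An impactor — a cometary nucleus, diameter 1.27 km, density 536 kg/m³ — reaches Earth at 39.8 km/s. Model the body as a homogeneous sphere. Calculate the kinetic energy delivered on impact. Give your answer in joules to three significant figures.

E ≈ 4.55 × 10^20 J

d = 1270 m; v = 39800 m/s.
Mass m = (π/6) ρ d³ = (π/6) × 536 × (1270)³ = 5.749 × 10^11 kg
E = ½ m v² = 0.5 × 5.749 × 10^11 × (39800)² = 4.553 × 10^20 J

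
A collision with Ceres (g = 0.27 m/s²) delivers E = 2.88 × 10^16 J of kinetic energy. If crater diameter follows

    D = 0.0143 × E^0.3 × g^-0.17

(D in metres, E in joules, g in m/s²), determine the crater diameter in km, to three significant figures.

D ≈ 1.55 km

E^0.3 = (2.88 × 10^16)^0.3 = 8.666 × 10^4
g^-0.17 = 0.27^-0.17 = 1.249
D = 0.0143 × 8.666 × 10^4 × 1.249 = 1548 m
   = 1.548 km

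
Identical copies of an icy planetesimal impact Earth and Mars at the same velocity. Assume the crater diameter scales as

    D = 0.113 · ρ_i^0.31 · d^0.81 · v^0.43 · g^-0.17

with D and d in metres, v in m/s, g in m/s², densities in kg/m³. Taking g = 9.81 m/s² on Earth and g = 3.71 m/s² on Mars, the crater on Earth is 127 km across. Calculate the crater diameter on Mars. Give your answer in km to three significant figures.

D ≈ 150 km

All impactor-dependent factors cancel in the ratio, leaving D_Mars/D_Earth = (g_Mars/g_Earth)^-0.17.
(3.71/9.81)^-0.17 = 0.3782^-0.17 = 1.180
D_Mars = 1.180 × 127 km = 150 km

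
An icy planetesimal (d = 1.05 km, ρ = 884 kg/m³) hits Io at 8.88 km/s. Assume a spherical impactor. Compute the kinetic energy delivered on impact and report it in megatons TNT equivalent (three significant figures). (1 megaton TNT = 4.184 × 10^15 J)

E ≈ 5050 Mt TNT

d = 1050 m; v = 8880 m/s.
Mass m = (π/6) ρ d³ = (π/6) × 884 × (1050)³ = 5.358 × 10^11 kg
E = ½ m v² = 0.5 × 5.358 × 10^11 × (8880)² = 2.113 × 10^19 J
   = 2.113 × 10^19 / 4.184×10^15 = 5050 Mt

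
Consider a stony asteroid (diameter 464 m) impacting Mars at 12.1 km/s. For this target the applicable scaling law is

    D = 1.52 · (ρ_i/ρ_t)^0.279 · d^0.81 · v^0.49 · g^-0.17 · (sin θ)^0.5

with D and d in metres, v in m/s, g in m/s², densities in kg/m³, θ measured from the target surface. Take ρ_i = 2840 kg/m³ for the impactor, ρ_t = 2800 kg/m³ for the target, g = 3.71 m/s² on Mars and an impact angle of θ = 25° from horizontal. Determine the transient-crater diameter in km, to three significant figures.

In SI units: v = 12100 m/s.
(ρ_i/ρ_t)^0.279 = (2840/2800)^0.279 = 1.004
d^0.81 = 464^0.81 = 144.5
v^0.49 = 12100^0.49 = 100.1
g^-0.17 = 3.71^-0.17 = 0.8002
(sin 25°)^0.5 = 0.4226^0.5 = 0.6501
D = 1.52 × 1.004 × 144.5 × 100.1 × 0.8002 × 0.6501 = 11483 m
   = 11.48 km

D ≈ 11.5 km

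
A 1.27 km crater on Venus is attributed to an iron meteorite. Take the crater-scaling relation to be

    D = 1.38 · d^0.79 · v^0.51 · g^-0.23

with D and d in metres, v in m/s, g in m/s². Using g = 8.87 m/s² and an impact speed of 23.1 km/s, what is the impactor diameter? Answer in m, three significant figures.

d ≈ 16.2 m

Rearranging for d: d = [D / (1.38 · 23100^0.51 · 8.87^-0.23)]^(1/0.79).
D = 1270 m.
23100^0.51 = 168.1
8.87^-0.23 = 0.6053
Denominator = 1.38 × 168.1 × 0.6053 = 140.4
D / 140.4 = 1270 / 140.4 = 9.046
d = 9.046^(1/0.79) = 9.046^1.2658 = 16.24 m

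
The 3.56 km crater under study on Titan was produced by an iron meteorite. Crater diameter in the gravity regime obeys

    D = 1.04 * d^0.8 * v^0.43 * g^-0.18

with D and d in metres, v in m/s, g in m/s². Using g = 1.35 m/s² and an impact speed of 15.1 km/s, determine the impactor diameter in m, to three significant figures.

Rearranging for d: d = [D / (1.04 · 15100^0.43 · 1.35^-0.18)]^(1/0.8).
D = 3560 m.
15100^0.43 = 62.66
1.35^-0.18 = 0.9474
Denominator = 1.04 × 62.66 × 0.9474 = 61.74
D / 61.74 = 3560 / 61.74 = 57.66
d = 57.66^(1/0.8) = 57.66^1.25 = 158.9 m

d ≈ 159 m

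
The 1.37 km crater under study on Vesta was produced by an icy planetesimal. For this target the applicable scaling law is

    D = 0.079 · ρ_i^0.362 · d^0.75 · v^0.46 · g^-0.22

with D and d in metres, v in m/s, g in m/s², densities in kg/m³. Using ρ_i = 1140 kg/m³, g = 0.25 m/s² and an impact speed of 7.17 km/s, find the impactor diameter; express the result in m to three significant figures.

Rearranging for d: d = [D / (0.079 · 1140^0.362 · 7170^0.46 · 0.25^-0.22)]^(1/0.75).
D = 1370 m.
1140^0.362 = 12.78
7170^0.46 = 59.37
0.25^-0.22 = 1.357
Denominator = 0.079 × 12.78 × 59.37 × 1.357 = 81.34
D / 81.34 = 1370 / 81.34 = 16.84
d = 16.84^(1/0.75) = 16.84^1.3333 = 43.16 m

d ≈ 43.2 m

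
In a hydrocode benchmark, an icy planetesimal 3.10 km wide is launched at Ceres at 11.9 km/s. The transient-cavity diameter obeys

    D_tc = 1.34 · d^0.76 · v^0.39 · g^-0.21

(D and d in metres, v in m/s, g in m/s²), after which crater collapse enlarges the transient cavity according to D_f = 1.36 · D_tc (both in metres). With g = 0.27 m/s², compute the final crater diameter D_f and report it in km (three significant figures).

D_f ≈ 42.0 km

In SI: d = 3100 m, v = 11900 m/s.
d^0.76 = 3100^0.76 = 450.2
v^0.39 = 11900^0.39 = 38.86
g^-0.21 = 0.27^-0.21 = 1.316
D_tc = 1.34 × 450.2 × 38.86 × 1.316 = 30850 m
D_f = 1.36 × 30850 = 41956 m
     = 41.96 km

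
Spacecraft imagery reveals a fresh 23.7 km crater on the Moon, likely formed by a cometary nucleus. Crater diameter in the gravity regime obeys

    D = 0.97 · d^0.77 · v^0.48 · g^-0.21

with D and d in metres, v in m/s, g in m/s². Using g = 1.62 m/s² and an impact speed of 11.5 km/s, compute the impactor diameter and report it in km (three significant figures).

Rearranging for d: d = [D / (0.97 · 11500^0.48 · 1.62^-0.21)]^(1/0.77).
D = 23700 m.
11500^0.48 = 88.95
1.62^-0.21 = 0.9037
Denominator = 0.97 × 88.95 × 0.9037 = 77.97
D / 77.97 = 23700 / 77.97 = 304.0
d = 304.0^(1/0.77) = 304.0^1.2987 = 1677 m

d ≈ 1.68 km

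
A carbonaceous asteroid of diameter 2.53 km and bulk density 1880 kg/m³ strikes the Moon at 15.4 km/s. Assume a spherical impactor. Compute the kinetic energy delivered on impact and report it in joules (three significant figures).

d = 2530 m; v = 15400 m/s.
Mass m = (π/6) ρ d³ = (π/6) × 1880 × (2530)³ = 1.594 × 10^13 kg
E = ½ m v² = 0.5 × 1.594 × 10^13 × (15400)² = 1.890 × 10^21 J

E ≈ 1.89 × 10^21 J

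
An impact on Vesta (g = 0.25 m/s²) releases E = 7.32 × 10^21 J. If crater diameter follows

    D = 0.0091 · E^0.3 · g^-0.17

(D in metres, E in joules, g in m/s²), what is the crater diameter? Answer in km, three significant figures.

E^0.3 = (7.32 × 10^21)^0.3 = 3.625 × 10^6
g^-0.17 = 0.25^-0.17 = 1.266
D = 0.0091 × 3.625 × 10^6 × 1.266 = 41762 m
   = 41.76 km

D ≈ 41.8 km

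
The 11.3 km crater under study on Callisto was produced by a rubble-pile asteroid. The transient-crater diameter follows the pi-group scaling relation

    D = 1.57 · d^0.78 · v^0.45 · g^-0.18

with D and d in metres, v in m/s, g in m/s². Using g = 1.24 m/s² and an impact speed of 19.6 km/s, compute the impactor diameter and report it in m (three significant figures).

Rearranging for d: d = [D / (1.57 · 19600^0.45 · 1.24^-0.18)]^(1/0.78).
D = 11300 m.
19600^0.45 = 85.41
1.24^-0.18 = 0.9620
Denominator = 1.57 × 85.41 × 0.9620 = 129.0
D / 129.0 = 11300 / 129.0 = 87.60
d = 87.60^(1/0.78) = 87.60^1.2821 = 309.4 m

d ≈ 309 m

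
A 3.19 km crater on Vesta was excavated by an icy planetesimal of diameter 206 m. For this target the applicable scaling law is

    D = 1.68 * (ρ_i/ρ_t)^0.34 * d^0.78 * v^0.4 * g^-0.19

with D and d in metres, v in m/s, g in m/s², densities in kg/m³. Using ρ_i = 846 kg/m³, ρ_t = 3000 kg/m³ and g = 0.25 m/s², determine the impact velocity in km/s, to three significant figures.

v ≈ 7.34 km/s

Rearranging for v: v = [D / (1.68 · (846/3000)^0.34 · 206^0.78 · 0.25^-0.19)]^(1/0.4).
D = 3190 m.
(846/3000)^0.34 = 0.6503
206^0.78 = 63.80
0.25^-0.19 = 1.301
Denominator = 1.68 × 0.6503 × 63.80 × 1.301 = 90.68
D / 90.68 = 3190 / 90.68 = 35.18
v = 35.18^(1/0.4) = 35.18^2.5 = 7341 m/s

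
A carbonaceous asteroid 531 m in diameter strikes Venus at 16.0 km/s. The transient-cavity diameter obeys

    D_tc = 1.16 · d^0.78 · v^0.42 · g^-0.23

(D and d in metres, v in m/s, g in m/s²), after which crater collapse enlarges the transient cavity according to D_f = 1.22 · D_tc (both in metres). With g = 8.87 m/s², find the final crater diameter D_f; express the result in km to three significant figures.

v = 16000 m/s.
d^0.78 = 531^0.78 = 133.5
v^0.42 = 16000^0.42 = 58.31
g^-0.23 = 8.87^-0.23 = 0.6053
D_tc = 1.16 × 133.5 × 58.31 × 0.6053 = 5466 m
D_f = 1.22 × 5466 = 6669 m
     = 6.669 km

D_f ≈ 6.67 km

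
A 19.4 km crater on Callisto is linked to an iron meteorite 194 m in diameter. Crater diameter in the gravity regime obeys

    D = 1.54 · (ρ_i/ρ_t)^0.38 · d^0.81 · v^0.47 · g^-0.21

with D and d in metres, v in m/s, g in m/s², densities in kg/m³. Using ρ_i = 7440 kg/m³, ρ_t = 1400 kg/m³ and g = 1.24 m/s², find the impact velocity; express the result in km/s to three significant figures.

Rearranging for v: v = [D / (1.54 · (7440/1400)^0.38 · 194^0.81 · 1.24^-0.21)]^(1/0.47).
D = 19400 m.
(7440/1400)^0.38 = 1.887
194^0.81 = 71.30
1.24^-0.21 = 0.9558
Denominator = 1.54 × 1.887 × 71.30 × 0.9558 = 198.0
D / 198.0 = 19400 / 198.0 = 97.98
v = 97.98^(1/0.47) = 97.98^2.1277 = 17240 m/s

v ≈ 17.2 km/s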